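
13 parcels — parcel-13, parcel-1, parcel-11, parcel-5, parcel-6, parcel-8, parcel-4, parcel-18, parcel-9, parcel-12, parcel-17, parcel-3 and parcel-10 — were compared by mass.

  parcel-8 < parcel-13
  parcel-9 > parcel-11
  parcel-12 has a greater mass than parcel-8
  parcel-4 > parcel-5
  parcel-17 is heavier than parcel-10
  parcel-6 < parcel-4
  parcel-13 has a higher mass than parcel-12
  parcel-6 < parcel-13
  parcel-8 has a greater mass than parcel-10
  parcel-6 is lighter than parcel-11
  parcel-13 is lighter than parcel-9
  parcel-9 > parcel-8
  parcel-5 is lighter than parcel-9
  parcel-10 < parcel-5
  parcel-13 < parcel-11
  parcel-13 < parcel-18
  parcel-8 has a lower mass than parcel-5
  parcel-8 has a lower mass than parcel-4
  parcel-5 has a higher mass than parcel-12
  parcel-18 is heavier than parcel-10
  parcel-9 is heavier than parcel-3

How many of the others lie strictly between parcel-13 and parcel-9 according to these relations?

1

Chaining upward from parcel-13 reaches: parcel-11, parcel-18.
Chaining downward from parcel-9 reaches: parcel-10, parcel-6, parcel-8, parcel-3, parcel-12, parcel-5, parcel-11.
Strictly between parcel-13 and parcel-9 are those in both lists: parcel-11 — 1 element.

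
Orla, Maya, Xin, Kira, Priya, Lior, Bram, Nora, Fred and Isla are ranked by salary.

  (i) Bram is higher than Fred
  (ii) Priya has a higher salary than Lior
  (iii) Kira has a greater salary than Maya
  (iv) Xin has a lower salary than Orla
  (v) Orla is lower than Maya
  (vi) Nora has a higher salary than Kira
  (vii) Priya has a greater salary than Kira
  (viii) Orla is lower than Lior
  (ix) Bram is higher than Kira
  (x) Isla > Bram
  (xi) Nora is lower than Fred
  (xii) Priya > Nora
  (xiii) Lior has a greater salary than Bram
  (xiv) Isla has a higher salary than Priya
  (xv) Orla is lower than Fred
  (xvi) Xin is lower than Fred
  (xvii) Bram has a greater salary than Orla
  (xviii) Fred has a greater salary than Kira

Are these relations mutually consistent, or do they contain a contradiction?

Every relation is compatible with Xin < Orla < Maya < Kira < Nora < Fred < Bram < Lior < Priya < Isla; the set is consistent.

consistent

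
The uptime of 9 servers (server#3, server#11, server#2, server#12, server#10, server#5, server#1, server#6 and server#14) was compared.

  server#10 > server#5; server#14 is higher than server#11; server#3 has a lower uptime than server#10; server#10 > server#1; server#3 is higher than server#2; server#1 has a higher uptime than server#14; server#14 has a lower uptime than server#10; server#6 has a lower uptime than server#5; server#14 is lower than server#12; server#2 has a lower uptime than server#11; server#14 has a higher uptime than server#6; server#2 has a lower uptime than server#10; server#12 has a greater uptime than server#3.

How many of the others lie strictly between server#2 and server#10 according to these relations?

The relations place server#2 below server#10. An element lies strictly between them when it is forced above server#2 and also forced below server#10.
Above server#2: {server#11, server#3, server#14, server#12, server#1}. Below server#10: {server#6, server#5, server#11, server#3, server#14, server#1}.
Intersection: {server#11, server#3, server#14, server#1} — 4.

4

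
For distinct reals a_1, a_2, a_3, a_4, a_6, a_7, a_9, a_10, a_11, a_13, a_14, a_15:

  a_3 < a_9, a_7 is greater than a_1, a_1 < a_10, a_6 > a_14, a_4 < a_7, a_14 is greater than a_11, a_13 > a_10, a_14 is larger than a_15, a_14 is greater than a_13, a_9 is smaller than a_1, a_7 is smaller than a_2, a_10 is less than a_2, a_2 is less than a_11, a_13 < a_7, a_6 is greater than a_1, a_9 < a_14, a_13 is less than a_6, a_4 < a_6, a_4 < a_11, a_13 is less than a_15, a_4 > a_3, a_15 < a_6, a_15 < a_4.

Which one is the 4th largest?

a_2

Chaining the given pairs: a_3 < a_9 < a_1 < a_10 < a_13 < a_15 < a_4 < a_7 < a_2 < a_11 < a_14 < a_6.
The 4th largest is a_2.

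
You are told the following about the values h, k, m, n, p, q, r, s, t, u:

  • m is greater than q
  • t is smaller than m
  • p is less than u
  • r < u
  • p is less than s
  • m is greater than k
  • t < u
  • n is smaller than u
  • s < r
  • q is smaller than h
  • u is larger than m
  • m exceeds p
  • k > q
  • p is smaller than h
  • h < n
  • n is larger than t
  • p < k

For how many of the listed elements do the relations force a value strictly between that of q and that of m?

Chaining upward from q reaches: h, n, k, u.
Chaining downward from m reaches: t, p, k.
Strictly between q and m are those in both lists: k — 1 element.

1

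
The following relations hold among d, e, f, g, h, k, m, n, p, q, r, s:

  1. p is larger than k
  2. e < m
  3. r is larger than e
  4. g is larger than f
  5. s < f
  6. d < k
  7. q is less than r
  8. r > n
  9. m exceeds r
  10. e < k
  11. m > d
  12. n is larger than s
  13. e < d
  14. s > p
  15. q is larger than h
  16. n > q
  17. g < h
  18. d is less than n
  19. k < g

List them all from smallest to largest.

The consecutive links are each given: e < d; d < k; k < p; p < s; s < f; f < g; g < h; h < q; q < n; n < r; r < m.

e < d < k < p < s < f < g < h < q < n < r < m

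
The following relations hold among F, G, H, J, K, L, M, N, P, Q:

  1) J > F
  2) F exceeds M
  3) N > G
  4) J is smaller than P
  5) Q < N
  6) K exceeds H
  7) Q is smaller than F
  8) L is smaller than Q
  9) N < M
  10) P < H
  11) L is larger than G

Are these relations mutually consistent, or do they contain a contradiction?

The single ordering G < L < Q < N < M < F < J < P < H < K satisfies every listed relation, so no contradiction arises.

consistent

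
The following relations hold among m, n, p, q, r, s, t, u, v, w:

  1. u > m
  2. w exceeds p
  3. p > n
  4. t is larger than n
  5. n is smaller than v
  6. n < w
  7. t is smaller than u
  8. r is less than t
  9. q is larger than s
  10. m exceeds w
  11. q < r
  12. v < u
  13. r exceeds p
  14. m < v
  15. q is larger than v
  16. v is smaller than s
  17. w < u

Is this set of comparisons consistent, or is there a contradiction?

The single ordering n < p < w < m < v < s < q < r < t < u satisfies every listed relation, so no contradiction arises.

consistent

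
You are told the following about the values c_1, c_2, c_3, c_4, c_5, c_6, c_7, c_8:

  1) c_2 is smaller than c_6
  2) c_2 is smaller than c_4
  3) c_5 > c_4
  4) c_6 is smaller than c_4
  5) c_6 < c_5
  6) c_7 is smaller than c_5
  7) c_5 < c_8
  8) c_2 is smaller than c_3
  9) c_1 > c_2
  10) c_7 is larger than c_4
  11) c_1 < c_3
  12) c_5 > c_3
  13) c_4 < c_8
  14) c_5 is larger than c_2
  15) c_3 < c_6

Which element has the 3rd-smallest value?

c_3

Chaining the given pairs: c_2 < c_1 < c_3 < c_6 < c_4 < c_7 < c_5 < c_8.
Counting 3 from the smallest end gives c_3.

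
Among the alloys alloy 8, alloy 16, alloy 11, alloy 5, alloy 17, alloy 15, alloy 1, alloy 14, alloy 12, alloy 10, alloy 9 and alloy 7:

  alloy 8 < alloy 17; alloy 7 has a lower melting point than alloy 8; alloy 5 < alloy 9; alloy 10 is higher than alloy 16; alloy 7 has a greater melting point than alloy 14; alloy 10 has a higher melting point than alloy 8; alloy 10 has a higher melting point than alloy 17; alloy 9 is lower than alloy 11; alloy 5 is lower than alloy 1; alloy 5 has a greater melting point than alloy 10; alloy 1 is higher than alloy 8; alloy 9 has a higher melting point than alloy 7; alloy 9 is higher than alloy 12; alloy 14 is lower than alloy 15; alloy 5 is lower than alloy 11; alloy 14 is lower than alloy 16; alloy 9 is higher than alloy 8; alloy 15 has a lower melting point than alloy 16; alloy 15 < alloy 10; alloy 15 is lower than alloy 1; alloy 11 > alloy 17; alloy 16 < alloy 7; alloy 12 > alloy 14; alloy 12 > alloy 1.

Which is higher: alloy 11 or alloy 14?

alloy 11

alloy 14 < alloy 15 and alloy 15 < alloy 16 give alloy 14 < alloy 16.
With alloy 16 < alloy 7: alloy 14 < alloy 15 < alloy 16 < alloy 7.
With alloy 7 < alloy 8: alloy 14 < alloy 15 < alloy 16 < alloy 7 < alloy 8.
With alloy 8 < alloy 17: alloy 14 < alloy 15 < alloy 16 < alloy 7 < alloy 8 < alloy 17.
With alloy 17 < alloy 10: alloy 14 < alloy 15 < alloy 16 < alloy 7 < alloy 8 < alloy 17 < alloy 10.
Then alloy 10 < alloy 5 extends the chain to alloy 5.
Then alloy 5 < alloy 1 extends the chain to alloy 1.
Then alloy 1 < alloy 12 extends the chain to alloy 12.
With alloy 12 < alloy 9: alloy 14 < alloy 15 < alloy 16 < alloy 7 < alloy 8 < alloy 17 < alloy 10 < alloy 5 < alloy 1 < alloy 12 < alloy 9.
With alloy 9 < alloy 11: alloy 14 < alloy 15 < alloy 16 < alloy 7 < alloy 8 < alloy 17 < alloy 10 < alloy 5 < alloy 1 < alloy 12 < alloy 9 < alloy 11.
So alloy 14 < alloy 11; alloy 11 is the higher of the two.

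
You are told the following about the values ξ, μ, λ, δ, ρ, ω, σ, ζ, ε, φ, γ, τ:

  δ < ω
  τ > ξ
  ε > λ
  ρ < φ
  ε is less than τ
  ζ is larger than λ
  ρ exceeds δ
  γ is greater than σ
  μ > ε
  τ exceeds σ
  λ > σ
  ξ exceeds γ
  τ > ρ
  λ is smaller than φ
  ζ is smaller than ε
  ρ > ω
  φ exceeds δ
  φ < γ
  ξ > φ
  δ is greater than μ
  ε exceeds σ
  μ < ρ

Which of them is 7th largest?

Piecing the relations together gives one ordering: σ < λ < ζ < ε < μ < δ < ω < ρ < φ < γ < ξ < τ.
The 7th largest is δ.

δ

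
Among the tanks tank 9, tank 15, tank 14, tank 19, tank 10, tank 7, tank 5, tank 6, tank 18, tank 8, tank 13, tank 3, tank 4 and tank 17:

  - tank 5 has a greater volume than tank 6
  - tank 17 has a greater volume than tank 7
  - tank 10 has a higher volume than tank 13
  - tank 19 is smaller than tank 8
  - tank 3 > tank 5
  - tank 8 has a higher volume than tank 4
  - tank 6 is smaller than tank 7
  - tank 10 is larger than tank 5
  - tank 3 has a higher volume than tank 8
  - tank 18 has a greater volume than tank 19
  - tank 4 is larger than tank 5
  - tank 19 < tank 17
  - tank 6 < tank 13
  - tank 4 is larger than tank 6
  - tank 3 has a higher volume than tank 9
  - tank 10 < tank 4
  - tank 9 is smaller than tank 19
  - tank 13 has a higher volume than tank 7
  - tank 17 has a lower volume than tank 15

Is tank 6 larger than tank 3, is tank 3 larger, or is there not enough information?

tank 3

Following the relations from tank 6: tank 6 < tank 7 < tank 13 < tank 10 < tank 4 < tank 8 < tank 3.
So tank 3 is larger.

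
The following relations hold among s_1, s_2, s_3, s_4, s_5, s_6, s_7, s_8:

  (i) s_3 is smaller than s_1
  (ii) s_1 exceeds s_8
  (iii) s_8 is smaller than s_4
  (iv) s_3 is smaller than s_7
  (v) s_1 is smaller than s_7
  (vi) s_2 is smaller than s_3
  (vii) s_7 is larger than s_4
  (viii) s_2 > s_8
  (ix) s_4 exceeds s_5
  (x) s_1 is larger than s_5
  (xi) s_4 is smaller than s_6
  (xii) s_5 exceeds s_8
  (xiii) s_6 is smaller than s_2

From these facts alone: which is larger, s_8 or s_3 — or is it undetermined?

s_3

s_8 < s_5 and s_5 < s_4 give s_8 < s_4.
Then s_4 < s_6 extends the chain to s_6.
Then s_6 < s_2 extends the chain to s_2.
Then s_2 < s_3 extends the chain to s_3.
So s_3 is larger.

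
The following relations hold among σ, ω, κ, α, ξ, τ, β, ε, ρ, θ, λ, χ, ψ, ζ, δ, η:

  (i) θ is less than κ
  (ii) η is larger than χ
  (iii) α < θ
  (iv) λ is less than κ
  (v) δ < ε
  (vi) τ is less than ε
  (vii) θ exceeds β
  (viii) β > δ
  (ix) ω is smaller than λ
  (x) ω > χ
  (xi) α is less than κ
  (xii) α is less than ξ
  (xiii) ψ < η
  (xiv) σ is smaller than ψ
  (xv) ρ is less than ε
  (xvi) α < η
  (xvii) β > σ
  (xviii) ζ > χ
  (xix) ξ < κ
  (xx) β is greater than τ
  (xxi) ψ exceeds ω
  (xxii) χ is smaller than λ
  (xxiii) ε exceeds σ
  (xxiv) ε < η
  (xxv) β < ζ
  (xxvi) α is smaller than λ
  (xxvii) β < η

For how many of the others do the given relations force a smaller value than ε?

The elements the relations force below ε are δ, σ, ρ, τ — no chain reaches any other.
That is 4.

4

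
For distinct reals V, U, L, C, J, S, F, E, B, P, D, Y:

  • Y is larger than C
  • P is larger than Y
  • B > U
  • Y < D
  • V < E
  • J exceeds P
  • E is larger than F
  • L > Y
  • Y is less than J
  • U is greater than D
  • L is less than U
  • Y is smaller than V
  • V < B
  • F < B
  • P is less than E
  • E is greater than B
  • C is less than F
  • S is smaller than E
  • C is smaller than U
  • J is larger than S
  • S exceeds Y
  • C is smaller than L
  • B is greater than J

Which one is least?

Y is not least since C < Y; F is not least since C < F; D is not least since Y < D; S is not least since Y < S; P is not least since Y < P; L is not least since Y < L; V is not least since Y < V; U is not least since C < U; J is not least since S < J; B is not least since V < B; E is not least since F < E.
Only C has nothing below it, so C is the least.

C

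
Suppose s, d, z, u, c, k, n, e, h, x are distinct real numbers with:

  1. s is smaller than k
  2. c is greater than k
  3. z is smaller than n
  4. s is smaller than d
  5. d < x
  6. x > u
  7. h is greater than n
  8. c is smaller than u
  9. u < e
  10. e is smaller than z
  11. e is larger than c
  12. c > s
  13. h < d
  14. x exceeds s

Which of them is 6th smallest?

Piecing the relations together gives one ordering: s < k < c < u < e < z < n < h < d < x.
The 6th smallest is z.

z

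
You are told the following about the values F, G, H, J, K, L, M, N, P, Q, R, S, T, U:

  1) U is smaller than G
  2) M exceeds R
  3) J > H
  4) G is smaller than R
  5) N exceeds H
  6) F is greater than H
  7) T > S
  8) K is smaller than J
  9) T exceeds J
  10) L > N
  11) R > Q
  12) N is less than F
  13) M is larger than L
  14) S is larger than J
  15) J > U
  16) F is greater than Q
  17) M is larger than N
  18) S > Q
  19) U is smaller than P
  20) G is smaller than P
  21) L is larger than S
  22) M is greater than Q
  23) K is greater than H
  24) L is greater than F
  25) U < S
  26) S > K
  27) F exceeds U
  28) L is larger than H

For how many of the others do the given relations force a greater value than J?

From J the given relations immediately reach S, T.
From those, L — 3 in total.
From those, M — 4 in total.
Nothing else is reachable above J; 4 in all.

4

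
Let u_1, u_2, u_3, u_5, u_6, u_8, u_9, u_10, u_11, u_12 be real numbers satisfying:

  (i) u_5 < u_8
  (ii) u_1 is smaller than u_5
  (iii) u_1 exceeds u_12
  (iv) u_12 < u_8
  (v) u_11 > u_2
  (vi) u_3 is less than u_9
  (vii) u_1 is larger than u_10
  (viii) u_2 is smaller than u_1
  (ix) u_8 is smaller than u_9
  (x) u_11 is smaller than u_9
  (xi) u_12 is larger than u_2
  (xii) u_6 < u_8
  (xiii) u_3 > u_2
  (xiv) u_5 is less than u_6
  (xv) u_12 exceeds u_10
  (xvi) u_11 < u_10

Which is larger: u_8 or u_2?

u_2 < u_11 and u_11 < u_10 give u_2 < u_10.
Then u_10 < u_12 extends the chain to u_12.
With u_12 < u_1: u_2 < u_11 < u_10 < u_12 < u_1.
With u_1 < u_5: u_2 < u_11 < u_10 < u_12 < u_1 < u_5.
With u_5 < u_6: u_2 < u_11 < u_10 < u_12 < u_1 < u_5 < u_6.
With u_6 < u_8: u_2 < u_11 < u_10 < u_12 < u_1 < u_5 < u_6 < u_8.
So u_2 < u_8; u_8 is the larger of the two.

u_8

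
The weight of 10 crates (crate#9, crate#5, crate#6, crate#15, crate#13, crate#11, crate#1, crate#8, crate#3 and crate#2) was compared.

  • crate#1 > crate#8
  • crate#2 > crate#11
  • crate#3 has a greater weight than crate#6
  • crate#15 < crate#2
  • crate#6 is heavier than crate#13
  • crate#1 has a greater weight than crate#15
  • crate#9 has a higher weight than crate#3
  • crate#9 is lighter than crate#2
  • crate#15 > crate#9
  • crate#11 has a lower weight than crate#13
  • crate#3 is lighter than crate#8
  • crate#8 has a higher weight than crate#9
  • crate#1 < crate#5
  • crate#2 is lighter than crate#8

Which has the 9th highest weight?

The consecutive relations fix a unique order: crate#11 < crate#13 < crate#6 < crate#3 < crate#9 < crate#15 < crate#2 < crate#8 < crate#1 < crate#5.
Counting 9 from the largest end gives crate#13.

crate#13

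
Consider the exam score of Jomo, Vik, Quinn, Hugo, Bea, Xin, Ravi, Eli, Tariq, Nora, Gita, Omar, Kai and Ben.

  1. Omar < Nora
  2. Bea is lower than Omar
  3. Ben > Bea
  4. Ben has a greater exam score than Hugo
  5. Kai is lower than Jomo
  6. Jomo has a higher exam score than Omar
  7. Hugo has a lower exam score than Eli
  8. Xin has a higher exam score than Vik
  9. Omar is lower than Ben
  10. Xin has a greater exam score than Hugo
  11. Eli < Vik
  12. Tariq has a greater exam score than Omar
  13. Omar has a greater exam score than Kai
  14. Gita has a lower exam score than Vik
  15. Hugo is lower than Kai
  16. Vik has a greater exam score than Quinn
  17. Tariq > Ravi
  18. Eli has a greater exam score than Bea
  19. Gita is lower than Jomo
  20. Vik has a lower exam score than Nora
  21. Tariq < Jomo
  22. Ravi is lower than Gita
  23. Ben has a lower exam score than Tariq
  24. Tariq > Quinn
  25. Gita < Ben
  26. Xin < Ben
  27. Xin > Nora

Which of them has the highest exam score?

Jomo

Ravi is not greatest since Ravi < Gita; Bea is not greatest since Bea < Eli; Hugo is not greatest since Hugo < Ben; Eli is not greatest since Eli < Vik; Kai is not greatest since Kai < Omar; Gita is not greatest since Gita < Vik; Quinn is not greatest since Quinn < Tariq; Vik is not greatest since Vik < Xin; Omar is not greatest since Omar < Nora; Nora is not greatest since Nora < Xin; Xin is not greatest since Xin < Ben; Ben is not greatest since Ben < Tariq; Tariq is not greatest since Tariq < Jomo.
Only Jomo has nothing above it, so Jomo is the highest exam score.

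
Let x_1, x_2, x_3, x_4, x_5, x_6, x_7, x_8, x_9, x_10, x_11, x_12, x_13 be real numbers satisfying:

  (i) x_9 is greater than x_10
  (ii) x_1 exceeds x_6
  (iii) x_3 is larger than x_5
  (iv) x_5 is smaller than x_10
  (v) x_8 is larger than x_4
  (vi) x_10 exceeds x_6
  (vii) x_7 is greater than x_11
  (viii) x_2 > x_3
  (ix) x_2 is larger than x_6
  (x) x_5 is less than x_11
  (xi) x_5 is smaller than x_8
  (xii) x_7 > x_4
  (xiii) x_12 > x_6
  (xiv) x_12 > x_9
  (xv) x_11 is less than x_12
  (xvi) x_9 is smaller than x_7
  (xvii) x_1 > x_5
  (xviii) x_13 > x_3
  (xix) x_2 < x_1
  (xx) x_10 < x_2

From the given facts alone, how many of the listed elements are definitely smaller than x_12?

5

Directly below x_12: x_6, x_9, x_11.
One step further: x_5, x_10 (5 so far).
No other element is forced below x_12 by the given relations, so the count is 5.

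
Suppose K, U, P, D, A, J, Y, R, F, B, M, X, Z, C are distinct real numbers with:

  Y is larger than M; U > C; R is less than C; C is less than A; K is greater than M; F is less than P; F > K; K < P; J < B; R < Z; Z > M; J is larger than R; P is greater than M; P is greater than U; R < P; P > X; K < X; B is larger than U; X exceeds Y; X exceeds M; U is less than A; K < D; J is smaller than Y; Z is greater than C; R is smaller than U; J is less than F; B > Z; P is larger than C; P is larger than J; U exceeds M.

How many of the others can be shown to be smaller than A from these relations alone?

From A the given relations immediately reach C, U.
From those, R, M — 4 in total.
Nothing else is reachable below A; 4 in all.

4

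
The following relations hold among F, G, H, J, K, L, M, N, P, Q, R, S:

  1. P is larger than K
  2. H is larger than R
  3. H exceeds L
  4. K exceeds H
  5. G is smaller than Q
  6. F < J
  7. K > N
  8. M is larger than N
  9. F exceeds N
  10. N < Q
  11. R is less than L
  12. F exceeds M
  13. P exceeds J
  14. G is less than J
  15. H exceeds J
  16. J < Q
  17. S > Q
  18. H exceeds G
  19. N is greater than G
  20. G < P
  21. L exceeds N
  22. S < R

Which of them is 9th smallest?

L

Chaining the given pairs: G < N < M < F < J < Q < S < R < L < H < K < P.
The 9th smallest is L.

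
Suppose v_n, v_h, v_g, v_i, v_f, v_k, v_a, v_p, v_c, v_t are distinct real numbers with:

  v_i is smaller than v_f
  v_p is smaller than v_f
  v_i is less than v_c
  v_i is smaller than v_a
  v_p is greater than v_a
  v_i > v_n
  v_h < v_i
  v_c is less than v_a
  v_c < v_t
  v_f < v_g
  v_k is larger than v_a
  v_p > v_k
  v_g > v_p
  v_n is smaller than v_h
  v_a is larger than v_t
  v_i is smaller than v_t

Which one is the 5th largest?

The consecutive relations fix a unique order: v_n < v_h < v_i < v_c < v_t < v_a < v_k < v_p < v_f < v_g.
The 5th largest is v_a.

v_a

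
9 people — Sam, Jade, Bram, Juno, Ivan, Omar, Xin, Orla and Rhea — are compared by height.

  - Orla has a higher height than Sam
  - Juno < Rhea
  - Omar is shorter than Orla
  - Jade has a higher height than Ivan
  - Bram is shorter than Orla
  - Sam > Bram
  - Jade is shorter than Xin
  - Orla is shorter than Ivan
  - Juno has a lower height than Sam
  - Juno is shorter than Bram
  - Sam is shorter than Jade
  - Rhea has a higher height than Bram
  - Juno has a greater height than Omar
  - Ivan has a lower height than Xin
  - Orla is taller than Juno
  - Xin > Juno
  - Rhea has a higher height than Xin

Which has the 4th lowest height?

Chaining the given pairs: Omar < Juno < Bram < Sam < Orla < Ivan < Jade < Xin < Rhea.
Counting 4 from the smallest end gives Sam.

Sam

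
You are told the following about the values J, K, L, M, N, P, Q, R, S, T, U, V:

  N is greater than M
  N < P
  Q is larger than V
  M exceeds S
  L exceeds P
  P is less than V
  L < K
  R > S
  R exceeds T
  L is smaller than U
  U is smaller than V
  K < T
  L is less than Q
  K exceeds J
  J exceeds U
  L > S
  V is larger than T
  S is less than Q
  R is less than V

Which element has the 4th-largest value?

The consecutive relations fix a unique order: S < M < N < P < L < U < J < K < T < R < V < Q.
Counting 4 from the largest end gives T.

T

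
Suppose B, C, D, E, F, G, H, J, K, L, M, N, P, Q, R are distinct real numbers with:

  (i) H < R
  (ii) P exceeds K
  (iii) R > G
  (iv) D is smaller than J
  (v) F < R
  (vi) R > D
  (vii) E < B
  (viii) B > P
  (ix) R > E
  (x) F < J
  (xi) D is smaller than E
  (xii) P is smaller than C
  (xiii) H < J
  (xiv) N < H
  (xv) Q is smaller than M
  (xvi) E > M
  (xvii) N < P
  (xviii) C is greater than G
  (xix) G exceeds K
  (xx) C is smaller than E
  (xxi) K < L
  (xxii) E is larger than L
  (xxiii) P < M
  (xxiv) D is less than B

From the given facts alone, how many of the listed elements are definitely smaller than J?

4

The elements the relations force below J are N, F, D, H — no chain reaches any other.
That is 4.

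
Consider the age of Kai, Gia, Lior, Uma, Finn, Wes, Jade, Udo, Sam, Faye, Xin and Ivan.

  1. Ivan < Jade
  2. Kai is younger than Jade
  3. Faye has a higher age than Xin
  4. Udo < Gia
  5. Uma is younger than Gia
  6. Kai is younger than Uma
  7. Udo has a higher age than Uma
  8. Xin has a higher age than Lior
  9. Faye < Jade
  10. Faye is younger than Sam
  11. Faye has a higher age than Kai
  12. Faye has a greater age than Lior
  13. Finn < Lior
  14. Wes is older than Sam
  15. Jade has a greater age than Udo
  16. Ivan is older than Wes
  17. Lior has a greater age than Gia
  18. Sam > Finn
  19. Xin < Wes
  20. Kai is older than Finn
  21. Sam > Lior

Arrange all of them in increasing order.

Finn < Kai < Uma < Udo < Gia < Lior < Xin < Faye < Sam < Wes < Ivan < Jade

The consecutive links are each given: Finn < Kai; Kai < Uma; Uma < Udo; Udo < Gia; Gia < Lior; Lior < Xin; Xin < Faye; Faye < Sam; Sam < Wes; Wes < Ivan; Ivan < Jade.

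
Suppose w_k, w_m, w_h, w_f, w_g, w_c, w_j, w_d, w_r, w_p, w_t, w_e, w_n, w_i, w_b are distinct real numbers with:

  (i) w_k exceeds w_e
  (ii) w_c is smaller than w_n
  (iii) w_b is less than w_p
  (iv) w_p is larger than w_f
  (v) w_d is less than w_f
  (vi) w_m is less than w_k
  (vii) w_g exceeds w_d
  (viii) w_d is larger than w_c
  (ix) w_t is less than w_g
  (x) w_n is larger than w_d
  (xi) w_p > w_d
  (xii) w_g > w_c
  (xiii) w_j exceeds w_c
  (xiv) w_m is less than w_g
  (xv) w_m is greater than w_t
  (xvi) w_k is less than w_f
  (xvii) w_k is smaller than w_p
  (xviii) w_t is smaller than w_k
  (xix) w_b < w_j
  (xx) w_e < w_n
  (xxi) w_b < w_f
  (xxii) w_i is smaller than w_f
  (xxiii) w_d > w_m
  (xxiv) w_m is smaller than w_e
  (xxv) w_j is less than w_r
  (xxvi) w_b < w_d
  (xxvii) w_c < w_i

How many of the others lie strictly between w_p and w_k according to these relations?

1

Chaining upward from w_k reaches: w_f.
Chaining downward from w_p reaches: w_c, w_t, w_m, w_e, w_b, w_i, w_d, w_f.
Strictly between w_k and w_p are those in both lists: w_f — 1 element.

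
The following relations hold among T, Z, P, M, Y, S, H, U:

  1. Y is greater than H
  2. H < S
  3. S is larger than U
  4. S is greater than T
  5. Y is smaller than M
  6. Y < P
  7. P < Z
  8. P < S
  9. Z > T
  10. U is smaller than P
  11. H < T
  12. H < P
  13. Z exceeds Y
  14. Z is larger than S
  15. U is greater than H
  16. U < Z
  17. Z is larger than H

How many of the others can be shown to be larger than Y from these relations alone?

Directly above Y: M, P, Z.
One step further: S (4 so far).
Nothing else is reachable above Y; 4 in all.

4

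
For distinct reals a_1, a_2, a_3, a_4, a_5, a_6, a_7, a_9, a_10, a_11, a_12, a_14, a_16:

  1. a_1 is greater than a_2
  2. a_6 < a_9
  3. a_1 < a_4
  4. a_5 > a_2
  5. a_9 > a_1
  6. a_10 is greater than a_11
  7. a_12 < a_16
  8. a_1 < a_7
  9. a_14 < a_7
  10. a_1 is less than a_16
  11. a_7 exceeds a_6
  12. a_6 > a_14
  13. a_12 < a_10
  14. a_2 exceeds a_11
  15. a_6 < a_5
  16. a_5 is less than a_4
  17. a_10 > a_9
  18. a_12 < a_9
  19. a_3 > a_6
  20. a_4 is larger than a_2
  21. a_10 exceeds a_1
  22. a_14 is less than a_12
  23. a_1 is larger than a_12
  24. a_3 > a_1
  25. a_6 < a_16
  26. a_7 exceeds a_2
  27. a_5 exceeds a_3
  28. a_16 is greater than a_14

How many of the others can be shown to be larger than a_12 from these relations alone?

8

The elements the relations force above a_12 are a_1, a_3, a_16, a_9, a_5, a_7, a_10, a_4 — no chain reaches any other.
That is 8.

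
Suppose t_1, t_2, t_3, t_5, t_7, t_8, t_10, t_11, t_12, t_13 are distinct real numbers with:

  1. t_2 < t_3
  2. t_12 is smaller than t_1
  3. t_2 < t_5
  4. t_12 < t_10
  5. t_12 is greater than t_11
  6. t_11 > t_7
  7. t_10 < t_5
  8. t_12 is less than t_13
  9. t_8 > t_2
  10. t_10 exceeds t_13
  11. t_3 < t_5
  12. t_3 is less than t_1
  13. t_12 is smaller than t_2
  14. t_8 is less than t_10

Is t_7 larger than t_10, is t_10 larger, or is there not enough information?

t_10

t_7 < t_11 and t_11 < t_12 give t_7 < t_12.
With t_12 < t_2: t_7 < t_11 < t_12 < t_2.
Then t_2 < t_8 extends the chain to t_8.
Then t_8 < t_10 extends the chain to t_10.
So t_10 is larger.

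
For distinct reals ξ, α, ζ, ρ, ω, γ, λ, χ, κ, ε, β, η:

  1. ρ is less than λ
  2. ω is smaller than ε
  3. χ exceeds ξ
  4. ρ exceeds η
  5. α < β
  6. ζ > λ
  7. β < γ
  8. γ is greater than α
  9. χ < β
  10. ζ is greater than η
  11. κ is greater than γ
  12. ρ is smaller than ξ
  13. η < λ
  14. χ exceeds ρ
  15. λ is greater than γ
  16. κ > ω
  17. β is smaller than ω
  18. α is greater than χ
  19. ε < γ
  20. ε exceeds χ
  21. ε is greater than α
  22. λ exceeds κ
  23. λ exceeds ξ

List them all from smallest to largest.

Each adjacent pair is fixed by a given relation: η < ρ; ρ < ξ; ξ < χ; χ < α; α < β; β < ω; ω < ε; ε < γ; γ < κ; κ < λ; λ < ζ. Chaining them end to end gives the full order.

η < ρ < ξ < χ < α < β < ω < ε < γ < κ < λ < ζ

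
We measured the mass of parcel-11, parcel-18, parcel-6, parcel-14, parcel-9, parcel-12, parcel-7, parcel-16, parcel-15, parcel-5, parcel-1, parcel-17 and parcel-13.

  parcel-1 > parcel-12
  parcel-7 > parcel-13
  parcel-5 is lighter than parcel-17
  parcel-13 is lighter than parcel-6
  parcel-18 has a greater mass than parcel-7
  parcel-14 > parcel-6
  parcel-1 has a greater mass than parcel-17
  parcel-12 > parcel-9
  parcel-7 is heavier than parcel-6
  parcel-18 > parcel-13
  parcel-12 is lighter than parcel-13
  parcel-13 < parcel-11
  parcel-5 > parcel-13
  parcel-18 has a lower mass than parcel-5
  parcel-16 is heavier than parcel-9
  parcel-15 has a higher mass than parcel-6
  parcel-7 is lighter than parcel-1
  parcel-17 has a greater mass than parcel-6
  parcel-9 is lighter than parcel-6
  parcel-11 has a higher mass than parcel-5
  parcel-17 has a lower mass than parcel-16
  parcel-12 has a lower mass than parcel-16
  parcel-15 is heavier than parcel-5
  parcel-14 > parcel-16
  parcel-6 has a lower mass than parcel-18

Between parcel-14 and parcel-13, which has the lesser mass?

parcel-13

The relevant relations are parcel-13 < parcel-6; parcel-6 < parcel-7; parcel-7 < parcel-18; parcel-18 < parcel-5; parcel-5 < parcel-17; parcel-17 < parcel-16; parcel-16 < parcel-14.
Together: parcel-13 < parcel-6 < parcel-7 < parcel-18 < parcel-5 < parcel-17 < parcel-16 < parcel-14.
So parcel-13 < parcel-14; parcel-13 is the lighter of the two.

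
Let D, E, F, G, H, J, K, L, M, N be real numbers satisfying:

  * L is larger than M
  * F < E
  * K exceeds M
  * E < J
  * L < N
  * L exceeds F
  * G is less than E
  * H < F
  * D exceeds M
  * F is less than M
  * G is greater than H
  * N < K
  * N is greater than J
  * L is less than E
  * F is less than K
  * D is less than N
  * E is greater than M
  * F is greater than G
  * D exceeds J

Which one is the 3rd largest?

Piecing the relations together gives one ordering: H < G < F < M < L < E < J < D < N < K.
The 3rd largest is D.

D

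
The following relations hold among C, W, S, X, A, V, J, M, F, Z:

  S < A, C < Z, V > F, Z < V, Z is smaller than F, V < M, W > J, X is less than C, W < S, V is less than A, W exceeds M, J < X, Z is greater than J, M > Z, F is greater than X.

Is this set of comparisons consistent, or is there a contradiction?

The single ordering J < X < C < Z < F < V < M < W < S < A satisfies every listed relation, so no contradiction arises.

consistent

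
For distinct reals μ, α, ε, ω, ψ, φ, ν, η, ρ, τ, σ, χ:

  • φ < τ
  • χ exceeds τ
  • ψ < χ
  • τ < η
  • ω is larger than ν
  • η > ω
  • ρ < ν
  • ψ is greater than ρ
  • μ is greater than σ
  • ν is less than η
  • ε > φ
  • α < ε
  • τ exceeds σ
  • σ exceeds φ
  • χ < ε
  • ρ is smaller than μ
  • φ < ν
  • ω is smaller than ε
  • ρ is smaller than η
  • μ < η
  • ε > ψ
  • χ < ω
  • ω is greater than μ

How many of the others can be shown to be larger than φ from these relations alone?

8

Directly above φ: σ, τ, ν, ε.
One step further: χ, μ, ω, η (8 so far).
No other element is forced above φ by the given relations, so the count is 8.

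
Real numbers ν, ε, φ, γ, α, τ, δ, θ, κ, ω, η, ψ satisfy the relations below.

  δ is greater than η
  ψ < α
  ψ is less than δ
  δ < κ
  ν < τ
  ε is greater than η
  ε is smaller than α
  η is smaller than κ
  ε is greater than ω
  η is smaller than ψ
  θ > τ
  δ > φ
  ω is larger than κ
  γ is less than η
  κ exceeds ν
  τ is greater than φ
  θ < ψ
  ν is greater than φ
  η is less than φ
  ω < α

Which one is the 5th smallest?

τ

Piecing the relations together gives one ordering: γ < η < φ < ν < τ < θ < ψ < δ < κ < ω < ε < α.
The 5th smallest is τ.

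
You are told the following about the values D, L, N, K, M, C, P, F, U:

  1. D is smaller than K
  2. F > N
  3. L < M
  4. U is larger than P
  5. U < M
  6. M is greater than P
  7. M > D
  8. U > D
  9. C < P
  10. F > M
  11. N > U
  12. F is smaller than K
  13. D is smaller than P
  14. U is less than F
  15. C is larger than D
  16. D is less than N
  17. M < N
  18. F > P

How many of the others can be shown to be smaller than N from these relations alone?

From N the given relations immediately reach D, U, M.
From those, P, L — 5 in total.
From those, C — 6 in total.
No other element is forced below N by the given relations, so the count is 6.

6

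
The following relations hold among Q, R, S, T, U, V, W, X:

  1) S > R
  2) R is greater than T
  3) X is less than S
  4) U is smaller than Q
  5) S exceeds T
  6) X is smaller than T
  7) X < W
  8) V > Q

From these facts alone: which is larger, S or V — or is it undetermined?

Following every chain through S: below S we get X, T, R.
V is not reached, and no chain runs the other way from V to S.
So the given relations leave the order of S and V undetermined.

undetermined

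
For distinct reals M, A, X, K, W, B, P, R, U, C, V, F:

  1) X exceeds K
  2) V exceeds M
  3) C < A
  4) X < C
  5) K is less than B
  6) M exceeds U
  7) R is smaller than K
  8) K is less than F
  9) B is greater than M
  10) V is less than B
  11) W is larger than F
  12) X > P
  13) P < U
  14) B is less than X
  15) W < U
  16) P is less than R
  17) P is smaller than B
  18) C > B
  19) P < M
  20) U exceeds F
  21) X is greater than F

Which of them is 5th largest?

The consecutive relations fix a unique order: P < R < K < F < W < U < M < V < B < X < C < A.
The 5th largest is V.

V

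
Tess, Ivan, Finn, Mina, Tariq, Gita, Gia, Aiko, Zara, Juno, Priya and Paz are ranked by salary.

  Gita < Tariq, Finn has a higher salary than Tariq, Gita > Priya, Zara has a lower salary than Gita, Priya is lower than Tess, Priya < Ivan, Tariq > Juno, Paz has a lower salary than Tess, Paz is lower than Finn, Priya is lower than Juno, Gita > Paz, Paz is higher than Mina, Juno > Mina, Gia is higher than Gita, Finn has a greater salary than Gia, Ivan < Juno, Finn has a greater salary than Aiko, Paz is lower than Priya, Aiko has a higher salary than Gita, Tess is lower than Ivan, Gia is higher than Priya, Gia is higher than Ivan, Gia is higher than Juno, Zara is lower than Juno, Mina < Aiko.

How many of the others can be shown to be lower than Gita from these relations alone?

The elements the relations force below Gita are Mina, Paz, Zara, Priya — no chain reaches any other.
That is 4.

4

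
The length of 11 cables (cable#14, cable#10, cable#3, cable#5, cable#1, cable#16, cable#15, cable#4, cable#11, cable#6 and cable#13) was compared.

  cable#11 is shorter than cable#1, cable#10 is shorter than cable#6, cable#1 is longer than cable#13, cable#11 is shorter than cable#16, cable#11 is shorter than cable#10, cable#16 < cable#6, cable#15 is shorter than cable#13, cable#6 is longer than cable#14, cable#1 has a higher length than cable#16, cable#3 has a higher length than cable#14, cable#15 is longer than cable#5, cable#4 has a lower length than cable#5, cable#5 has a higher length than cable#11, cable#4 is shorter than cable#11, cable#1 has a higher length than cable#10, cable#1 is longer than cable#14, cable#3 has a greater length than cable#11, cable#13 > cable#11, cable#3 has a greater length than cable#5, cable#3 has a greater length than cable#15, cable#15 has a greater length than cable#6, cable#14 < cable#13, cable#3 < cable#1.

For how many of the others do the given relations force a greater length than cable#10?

5

The elements the relations force above cable#10 are cable#6, cable#15, cable#13, cable#3, cable#1 — no chain reaches any other.
That is 5.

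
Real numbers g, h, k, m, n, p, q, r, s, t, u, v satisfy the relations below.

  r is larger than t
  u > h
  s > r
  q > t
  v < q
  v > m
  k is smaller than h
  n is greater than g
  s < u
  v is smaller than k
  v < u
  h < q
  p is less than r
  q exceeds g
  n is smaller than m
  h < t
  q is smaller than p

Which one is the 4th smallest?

v

Chaining the given pairs: g < n < m < v < k < h < t < q < p < r < s < u.
The 4th smallest is v.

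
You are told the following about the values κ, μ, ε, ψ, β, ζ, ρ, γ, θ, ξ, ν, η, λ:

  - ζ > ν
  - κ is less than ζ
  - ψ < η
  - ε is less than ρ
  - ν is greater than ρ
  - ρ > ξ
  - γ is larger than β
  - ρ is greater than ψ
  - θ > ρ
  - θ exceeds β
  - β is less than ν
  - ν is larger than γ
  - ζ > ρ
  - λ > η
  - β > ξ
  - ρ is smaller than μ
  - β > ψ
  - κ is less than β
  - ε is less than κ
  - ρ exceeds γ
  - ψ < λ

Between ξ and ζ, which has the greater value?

Link the given pairs in sequence: ξ < β; β < γ; γ < ρ; ρ < ν; ν < ζ.
Chaining these gives ξ < β < γ < ρ < ν < ζ.
So ξ < ζ; ζ is the larger of the two.

ζ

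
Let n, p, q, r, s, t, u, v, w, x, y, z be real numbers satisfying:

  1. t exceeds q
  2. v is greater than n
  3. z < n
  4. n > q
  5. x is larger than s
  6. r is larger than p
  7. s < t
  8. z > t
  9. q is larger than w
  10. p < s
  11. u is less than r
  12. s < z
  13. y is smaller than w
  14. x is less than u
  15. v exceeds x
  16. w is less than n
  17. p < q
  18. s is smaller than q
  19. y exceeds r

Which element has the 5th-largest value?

q

Chaining the given pairs: p < s < x < u < r < y < w < q < t < z < n < v.
Counting 5 from the largest end gives q.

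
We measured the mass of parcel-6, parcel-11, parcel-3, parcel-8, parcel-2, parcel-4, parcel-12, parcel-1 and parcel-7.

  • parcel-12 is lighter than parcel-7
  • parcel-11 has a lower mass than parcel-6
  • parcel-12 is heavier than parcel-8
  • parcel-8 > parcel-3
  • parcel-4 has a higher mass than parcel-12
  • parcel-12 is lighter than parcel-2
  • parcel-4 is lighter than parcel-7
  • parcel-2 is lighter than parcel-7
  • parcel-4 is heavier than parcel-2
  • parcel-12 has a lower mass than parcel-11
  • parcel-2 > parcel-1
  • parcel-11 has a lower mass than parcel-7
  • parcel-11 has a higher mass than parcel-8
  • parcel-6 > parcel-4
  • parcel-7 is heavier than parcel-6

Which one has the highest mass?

parcel-7

Chaining downward from parcel-7: directly below it, parcel-12, parcel-2, parcel-4, parcel-11, parcel-6; then parcel-1, parcel-8; then parcel-3.
That covers every other element, and nothing is given above parcel-7, so parcel-7 is the highest mass.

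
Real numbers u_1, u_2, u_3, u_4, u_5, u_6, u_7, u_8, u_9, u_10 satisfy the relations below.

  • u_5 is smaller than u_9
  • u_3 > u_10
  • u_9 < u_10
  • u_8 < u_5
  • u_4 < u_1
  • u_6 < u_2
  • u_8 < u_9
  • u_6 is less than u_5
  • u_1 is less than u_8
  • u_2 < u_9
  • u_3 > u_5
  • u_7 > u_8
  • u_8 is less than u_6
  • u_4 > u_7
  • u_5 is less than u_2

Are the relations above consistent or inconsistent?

Chaining the given relations yields u_7 < u_4 < u_1 < u_8, so u_7 < u_8. But one relation states u_8 < u_7. These cannot both hold.

inconsistent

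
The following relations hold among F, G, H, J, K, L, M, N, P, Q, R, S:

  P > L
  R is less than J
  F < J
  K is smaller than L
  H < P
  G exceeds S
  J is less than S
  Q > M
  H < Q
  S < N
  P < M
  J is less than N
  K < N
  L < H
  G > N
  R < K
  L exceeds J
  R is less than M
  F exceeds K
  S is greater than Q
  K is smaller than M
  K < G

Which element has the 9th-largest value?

The consecutive relations fix a unique order: R < K < F < J < L < H < P < M < Q < S < N < G.
The 9th largest is J.

J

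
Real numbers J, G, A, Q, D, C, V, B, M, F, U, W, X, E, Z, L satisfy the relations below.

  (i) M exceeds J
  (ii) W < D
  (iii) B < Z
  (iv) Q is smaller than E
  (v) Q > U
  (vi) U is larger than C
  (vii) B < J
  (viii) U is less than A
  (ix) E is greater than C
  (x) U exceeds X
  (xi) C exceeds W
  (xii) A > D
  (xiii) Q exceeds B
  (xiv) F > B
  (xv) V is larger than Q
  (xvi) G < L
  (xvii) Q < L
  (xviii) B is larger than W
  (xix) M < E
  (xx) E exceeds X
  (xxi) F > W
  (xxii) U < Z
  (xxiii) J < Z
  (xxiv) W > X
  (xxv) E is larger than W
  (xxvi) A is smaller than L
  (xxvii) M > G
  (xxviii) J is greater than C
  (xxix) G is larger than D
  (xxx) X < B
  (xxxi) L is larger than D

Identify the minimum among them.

X

Chaining upward from X: directly above it, W, B, U, E; then D, C, Q, J, A, F, Z; then G, M, V, L.
That covers every other element, and nothing is given below X, so X is the minimum.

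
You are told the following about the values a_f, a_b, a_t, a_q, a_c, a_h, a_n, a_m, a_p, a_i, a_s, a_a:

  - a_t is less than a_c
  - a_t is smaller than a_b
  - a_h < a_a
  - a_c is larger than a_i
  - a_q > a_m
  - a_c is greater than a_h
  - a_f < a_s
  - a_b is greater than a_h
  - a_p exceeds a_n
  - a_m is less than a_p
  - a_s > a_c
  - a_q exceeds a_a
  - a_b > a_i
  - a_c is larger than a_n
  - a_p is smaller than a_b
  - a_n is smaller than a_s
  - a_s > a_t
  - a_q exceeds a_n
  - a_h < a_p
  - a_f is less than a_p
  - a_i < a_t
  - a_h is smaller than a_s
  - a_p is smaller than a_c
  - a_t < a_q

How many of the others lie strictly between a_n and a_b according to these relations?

1

Chaining upward from a_n reaches: a_p, a_q, a_c, a_s.
Chaining downward from a_b reaches: a_i, a_f, a_m, a_h, a_t, a_p.
Strictly between a_n and a_b are those in both lists: a_p — 1 element.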